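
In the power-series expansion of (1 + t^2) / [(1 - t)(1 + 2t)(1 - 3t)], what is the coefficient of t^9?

The denominator gives the recurrence a_n = 2a_(n−1) + 5a_(n−2) − 6a_(n−3) for n ≥ 3; the numerator fixes a_0 = 1, a_1 = 2, a_2 = 10.
Iterating: 1, 2, 10, 24, 86, 232, 750, 2144, 6646, 19512, so a_9 = 19512.

19512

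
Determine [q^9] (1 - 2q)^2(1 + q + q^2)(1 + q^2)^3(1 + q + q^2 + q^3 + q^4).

17

(1 - 2q)^2 has coefficients 1,-4,4 for degrees 0…2.
(1 + q + q^2) has coefficients 1,1,1,0,0,0,0,0,0,0 for degrees 0…9.
Multiplying by (1 + q^2)^3 gives running coefficients 1,1,4,3,6,3,4,1,1,0 for degrees 0…9.
Finally multiplying by (1 + q + q^2 + q^3 + q^4), the product of all factors after the first has coefficients 1,2,6,9,15,17,20,17,15,9 for degrees 0…9.
[q^9] = 1·9 − 4·15 + 4·17 = 17.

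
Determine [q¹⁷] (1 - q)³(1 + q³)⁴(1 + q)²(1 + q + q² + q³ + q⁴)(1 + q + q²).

2

(1 - q)³ has coefficients 1,-3,3,-1 for degrees 0…3.
(1 + q³)⁴ has coefficients 1,0,0,4,0,0,6,0,0,4,0,0,1,0,0,0,0,0 for degrees 0…17.
Multiplying by (1 + q)² gives running coefficients 1,2,1,4,8,4,6,12,6,4,8,4,1,2,1,0,0,0 for degrees 0…17.
Multiplying by (1 + q + q² + q³ + q⁴) gives running coefficients 1,3,4,8,16,19,23,34,36,32,36,34,23,19,16,8,4,3 for degrees 0…17.
Finally multiplying by (1 + q + q²), the product of all factors after the first has coefficients 1,4,8,15,28,43,58,76,93,102,104,102,93,76,58,43,28,15 for degrees 0…17.
[q¹⁷] = 1·15 − 3·28 + 3·43 − 1·58 = 2.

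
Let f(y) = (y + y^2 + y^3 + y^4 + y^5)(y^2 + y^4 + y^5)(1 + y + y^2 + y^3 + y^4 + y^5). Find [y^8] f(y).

12

(y + y^2 + y^3 + y^4 + y^5) has coefficients 0,1,1,1,1,1 for degrees 0…5.
(y^2 + y^4 + y^5) has coefficients 0,0,1,0,1,1,0,0,0 for degrees 0…8.
Finally multiplying by (1 + y + y^2 + y^3 + y^4 + y^5), the product of all factors after the first has coefficients 0,0,1,1,2,3,3,3,2 for degrees 0…8.
[y^8] = 1·3 + 1·3 + 1·3 + 1·2 + 1·1 = 12.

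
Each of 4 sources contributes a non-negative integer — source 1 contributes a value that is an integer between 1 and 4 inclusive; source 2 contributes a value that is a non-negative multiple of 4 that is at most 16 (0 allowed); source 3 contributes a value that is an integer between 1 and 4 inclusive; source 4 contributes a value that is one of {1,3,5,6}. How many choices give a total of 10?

The generating function for the choices is (x + x² + x³ + x⁴)·(1 + x⁴ + x⁸ + x¹² + x¹⁶)·(x + x² + x³ + x⁴)·(x + x³ + x⁵ + x⁶); the count is [x¹⁰].
(x + x² + x³ + x⁴) has coefficients 0,1,1,1,1 for degrees 0…4.
(1 + x⁴ + x⁸ + x¹² + x¹⁶) has coefficients 1,0,0,0,1,0,0,0,1,0,0 for degrees 0…10.
Multiplying by (x + x² + x³ + x⁴) gives running coefficients 0,1,1,1,1,1,1,1,1,1,1 for degrees 0…10.
Finally multiplying by (x + x³ + x⁵ + x⁶), the product of all factors after the first has coefficients 0,0,1,1,2,2,3,4,4,4,4 for degrees 0…10.
[x¹⁰] = 1·4 + 1·4 + 1·4 + 1·3 = 15.

15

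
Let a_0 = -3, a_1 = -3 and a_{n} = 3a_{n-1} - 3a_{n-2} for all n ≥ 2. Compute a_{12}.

-2187

The ordinary generating function has denominator 1 - 3q + 3q^2.
Iterating the recurrence: a_0,…,a_{12} = -3, -3, 0, 9, 27, 54, 81, 81, 0, -243, -729, -1458, -2187.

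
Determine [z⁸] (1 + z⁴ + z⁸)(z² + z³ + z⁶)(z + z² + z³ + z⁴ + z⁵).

(1 + z⁴ + z⁸) has coefficients 1,0,0,0,1,0,0,0,1 for degrees 0…8.
(z² + z³ + z⁶) has coefficients 0,0,1,1,0,0,1,0,0 for degrees 0…8.
Finally multiplying by (z + z² + z³ + z⁴ + z⁵), the product of all factors after the first has coefficients 0,0,0,1,2,2,2,3,2 for degrees 0…8.
[z⁸] = 1·2 + 1·2 + 1·0 = 4.

4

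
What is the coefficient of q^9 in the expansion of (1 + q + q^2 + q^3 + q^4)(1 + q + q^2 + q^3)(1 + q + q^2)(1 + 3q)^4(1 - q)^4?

162

(1 + q + q^2 + q^3 + q^4) has coefficients 1,1,1,1,1 for degrees 0…4.
(1 + q + q^2 + q^3) has coefficients 1,1,1,1,0,0,0,0,0,0 for degrees 0…9.
Multiplying by (1 + q + q^2) gives running coefficients 1,2,3,3,2,1,0,0,0,0 for degrees 0…9.
Multiplying by (1 + 3q)^4 gives running coefficients 1,14,81,255,497,673,687,513,270,81 for degrees 0…9.
Finally multiplying by (1 - q)^4, the product of all factors after the first has coefficients 1,10,31,11,-92,-95,38,70,145,4 for degrees 0…9.
[q^9] = 1·4 + 1·145 + 1·70 + 1·38 + 1·(-95) = 162.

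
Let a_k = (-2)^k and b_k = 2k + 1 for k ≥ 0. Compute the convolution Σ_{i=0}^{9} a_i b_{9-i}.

Write out a_i and b_{9-i} for i = 0,…,9 and sum the products.
Σ = 1·19 − 2·17 + 4·15 − 8·13 + 16·11 − 32·9 + 64·7 − 128·5 + 256·3 − 512·1 = -107.

-107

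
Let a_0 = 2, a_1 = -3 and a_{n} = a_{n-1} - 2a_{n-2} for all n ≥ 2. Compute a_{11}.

The ordinary generating function has denominator 1 - z + 2z^2.
Iterating the recurrence: a_0,…,a_{11} = 2, -3, -7, -1, 13, 15, -11, -41, -19, 63, 101, -25.

-25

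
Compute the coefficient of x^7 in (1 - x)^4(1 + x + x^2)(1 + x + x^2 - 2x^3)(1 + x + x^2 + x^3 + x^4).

(1 - x)^4 has coefficients 1,-4,6,-4,1 for degrees 0…4.
(1 + x + x^2) has coefficients 1,1,1,0,0,0,0,0 for degrees 0…7.
Multiplying by (1 + x + x^2 - 2x^3) gives running coefficients 1,2,3,0,-1,-2,0,0 for degrees 0…7.
Finally multiplying by (1 + x + x^2 + x^3 + x^4), the product of all factors after the first has coefficients 1,3,6,6,5,2,0,-3 for degrees 0…7.
[x^7] = 1·(-3) − 4·0 + 6·2 − 4·5 + 1·6 = -5.

-5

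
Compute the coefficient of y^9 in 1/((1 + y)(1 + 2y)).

Partial fractions give a closed form: a_n = (-1)·(-1)^n + (2)·(-2)^n.
At n = 9: a_9 = -1023.

-1023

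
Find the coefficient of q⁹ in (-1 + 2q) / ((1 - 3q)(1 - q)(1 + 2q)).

-5632

The denominator gives the recurrence a_n = 2a_(n−1) + 5a_(n−2) − 6a_(n−3) for n ≥ 3; the numerator fixes a_0 = -1, a_1 = 0, a_2 = -5.
Iterating: -1, 0, -5, -4, -33, -56, -253, -588, -2105, -5632, so a_9 = -5632.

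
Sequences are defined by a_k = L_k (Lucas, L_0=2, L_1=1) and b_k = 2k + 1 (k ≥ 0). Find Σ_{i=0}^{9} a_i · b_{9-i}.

Write out a_i and b_{9-i} for i = 0,…,9 and sum the products.
Σ = 2·19 + 1·17 + 3·15 + 4·13 + 7·11 + 11·9 + 18·7 + 29·5 + 47·3 + 76·1 = 816.

816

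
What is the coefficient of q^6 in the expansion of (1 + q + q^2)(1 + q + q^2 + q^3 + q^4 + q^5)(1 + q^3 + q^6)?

(1 + q + q^2) has coefficients 1,1,1 for degrees 0…2.
(1 + q + q^2 + q^3 + q^4 + q^5) has coefficients 1,1,1,1,1,1,0 for degrees 0…6.
Finally multiplying by (1 + q^3 + q^6), the product of all factors after the first has coefficients 1,1,1,2,2,2,2 for degrees 0…6.
[q^6] = 1·2 + 1·2 + 1·2 = 6.

6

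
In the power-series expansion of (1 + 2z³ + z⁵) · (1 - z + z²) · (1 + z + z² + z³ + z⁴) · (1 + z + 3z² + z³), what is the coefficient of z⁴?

7

(1 + 2z³ + z⁵) has coefficients 1,0,0,2,0 for degrees 0…4.
(1 - z + z²) has coefficients 1,-1,1,0,0 for degrees 0…4.
Multiplying by (1 + z + z² + z³ + z⁴) gives running coefficients 1,0,1,1,1 for degrees 0…4.
Finally multiplying by (1 + z + 3z² + z³), the product of all factors after the first has coefficients 1,1,4,3,5 for degrees 0…4.
[z⁴] = 1·5 + 2·1 = 7.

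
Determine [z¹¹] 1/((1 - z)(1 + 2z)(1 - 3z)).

The denominator gives the recurrence a_n = 2a_(n−1) + 5a_(n−2) − 6a_(n−3) for n ≥ 3; the numerator fixes a_0 = 1, a_1 = 2, a_2 = 9.
Iterating: 1, 2, 9, 22, 77, 210, 673, 1934, 5973, 17578, 53417, 158886, so a_11 = 158886.

158886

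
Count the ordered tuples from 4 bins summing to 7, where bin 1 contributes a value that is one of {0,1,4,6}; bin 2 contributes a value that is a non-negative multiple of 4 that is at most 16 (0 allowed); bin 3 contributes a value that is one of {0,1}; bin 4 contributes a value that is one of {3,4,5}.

The generating function for the choices is (1 + q + q^4 + q^6)·(1 + q^4 + q^8 + q^12 + q^16)·(1 + q)·(q^3 + q^4 + q^5); the count is [q^7].
(1 + q + q^4 + q^6) has coefficients 1,1,0,0,1,0,1 for degrees 0…6.
(1 + q^4 + q^8 + q^12 + q^16) has coefficients 1,0,0,0,1,0,0,0 for degrees 0…7.
Multiplying by (1 + q) gives running coefficients 1,1,0,0,1,1,0,0 for degrees 0…7.
Finally multiplying by (q^3 + q^4 + q^5), the product of all factors after the first has coefficients 0,0,0,1,2,2,1,1 for degrees 0…7.
[q^7] = 1·1 + 1·1 + 1·1 + 1·0 = 3.

3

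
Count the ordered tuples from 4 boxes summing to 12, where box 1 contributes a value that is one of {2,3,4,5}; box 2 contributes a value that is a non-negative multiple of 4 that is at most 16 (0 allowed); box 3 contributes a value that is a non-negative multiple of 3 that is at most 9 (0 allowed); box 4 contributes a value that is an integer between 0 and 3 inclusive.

14

The generating function for the choices is (q² + q³ + q⁴ + q⁵)·(1 + q⁴ + q⁸ + q¹² + q¹⁶)·(1 + q³ + q⁶ + q⁹)·(1 + q + q² + q³); the count is [q¹²].
(q² + q³ + q⁴ + q⁵) has coefficients 0,0,1,1,1,1 for degrees 0…5.
(1 + q⁴ + q⁸ + q¹² + q¹⁶) has coefficients 1,0,0,0,1,0,0,0,1,0,0,0,1 for degrees 0…12.
Multiplying by (1 + q³ + q⁶ + q⁹) gives running coefficients 1,0,0,1,1,0,1,1,1,1,1,1,1 for degrees 0…12.
Finally multiplying by (1 + q + q² + q³), the product of all factors after the first has coefficients 1,1,1,2,2,2,3,3,3,4,4,4,4 for degrees 0…12.
[q¹²] = 1·4 + 1·4 + 1·3 + 1·3 = 14.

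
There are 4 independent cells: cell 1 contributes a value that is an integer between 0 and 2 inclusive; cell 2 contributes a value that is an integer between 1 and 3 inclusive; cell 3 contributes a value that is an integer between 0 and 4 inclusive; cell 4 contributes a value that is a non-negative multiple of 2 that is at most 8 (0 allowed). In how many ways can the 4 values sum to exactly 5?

The generating function for the choices is (1 + z + z^2)·(z + z^2 + z^3)·(1 + z + z^2 + z^3 + z^4)·(1 + z^2 + z^4 + z^6 + z^8); the count is [z^5].
(1 + z + z^2) has coefficients 1,1,1 for degrees 0…2.
(z + z^2 + z^3) has coefficients 0,1,1,1,0,0 for degrees 0…5.
Multiplying by (1 + z + z^2 + z^3 + z^4) gives running coefficients 0,1,2,3,3,3 for degrees 0…5.
Finally multiplying by (1 + z^2 + z^4 + z^6 + z^8), the product of all factors after the first has coefficients 0,1,2,4,5,7 for degrees 0…5.
[z^5] = 1·7 + 1·5 + 1·4 = 16.

16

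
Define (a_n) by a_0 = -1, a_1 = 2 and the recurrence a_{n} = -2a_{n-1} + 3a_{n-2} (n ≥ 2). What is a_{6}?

-547

The ordinary generating function has denominator 1 + 2q - 3q^2.
Iterating the recurrence: a_0,…,a_{6} = -1, 2, -7, 20, -61, 182, -547.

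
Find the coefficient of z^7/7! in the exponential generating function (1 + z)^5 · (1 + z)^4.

181440

The EGF product rule gives c_7 = Σ_{k_1+k_2=7} C(7; k_1,k_2) · ∏ g_i(k_i), where (1+z)^5 gives the falling factorial (5)_k; (1+z)^4 gives the falling factorial (4)_k.
g_1(k) for k = 0…7: 1, 5, 20, 60, 120, 120, 0, 0.
g_2(k) for k = 0…7: 1, 4, 12, 24, 24, 0, 0, 0.
c_7 = Σ_k C(7,k)·g_1(k)·g_2(7−k) = 35·60·24 + 35·120·24 + 21·120·12 = 50400 + 100800 + 30240 = 181440.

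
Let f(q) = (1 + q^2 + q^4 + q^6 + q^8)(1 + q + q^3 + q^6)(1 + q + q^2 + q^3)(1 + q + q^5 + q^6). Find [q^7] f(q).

19

(1 + q^2 + q^4 + q^6 + q^8) has coefficients 1,0,1,0,1,0,1,0 for degrees 0…7.
(1 + q + q^3 + q^6) has coefficients 1,1,0,1,0,0,1,0 for degrees 0…7.
Multiplying by (1 + q + q^2 + q^3) gives running coefficients 1,2,2,3,2,1,2,1 for degrees 0…7.
Finally multiplying by (1 + q + q^5 + q^6), the product of all factors after the first has coefficients 1,3,4,5,5,4,6,7 for degrees 0…7.
[q^7] = 1·7 + 1·4 + 1·5 + 1·3 = 19.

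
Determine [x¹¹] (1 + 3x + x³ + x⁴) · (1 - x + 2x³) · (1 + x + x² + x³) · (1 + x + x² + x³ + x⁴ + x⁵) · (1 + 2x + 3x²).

211

(1 + 3x + x³ + x⁴) has coefficients 1,3,0,1,1 for degrees 0…4.
(1 - x + 2x³) has coefficients 1,-1,0,2,0,0,0,0,0,0,0,0 for degrees 0…11.
Multiplying by (1 + x + x² + x³) gives running coefficients 1,0,0,2,1,2,2,0,0,0,0,0 for degrees 0…11.
Multiplying by (1 + x + x² + x³ + x⁴ + x⁵) gives running coefficients 1,1,1,3,4,6,7,7,7,5,4,2 for degrees 0…11.
Finally multiplying by (1 + 2x + 3x²), the product of all factors after the first has coefficients 1,3,6,8,13,23,31,39,42,40,35,25 for degrees 0…11.
[x¹¹] = 1·25 + 3·35 + 1·42 + 1·39 = 211.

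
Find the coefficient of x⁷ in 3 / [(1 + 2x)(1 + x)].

Partial fractions give a closed form: a_n = (6)·(-2)^n + (-3)·(-1)^n.
At n = 7: a_7 = -765.

-765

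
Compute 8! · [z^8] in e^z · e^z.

256

The EGF product rule gives c_8 = Σ_{k_1+k_2=8} C(8; k_1,k_2) · ∏ g_i(k_i), where e^z gives (1)^k; e^z gives (1)^k.
g_1(k) for k = 0…8: 1, 1, 1, 1, 1, 1, 1, 1, 1.
g_2(k) for k = 0…8: 1, 1, 1, 1, 1, 1, 1, 1, 1.
c_8 = Σ_k C(8,k)·g_1(k)·g_2(8−k) = 1·1·1 + 8·1·1 + 28·1·1 + 56·1·1 + 70·1·1 + 56·1·1 + 28·1·1 + 8·1·1 + 1·1·1 = 1 + 8 + 28 + 56 + 70 + 56 + 28 + 8 + 1 = 256.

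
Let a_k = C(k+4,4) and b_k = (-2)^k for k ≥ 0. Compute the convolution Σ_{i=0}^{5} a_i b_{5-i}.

54

Write out a_i and b_{5-i} for i = 0,…,5 and sum the products.
Σ = 1·(-32) + 5·16 + 15·(-8) + 35·4 + 70·(-2) + 126·1 = 54.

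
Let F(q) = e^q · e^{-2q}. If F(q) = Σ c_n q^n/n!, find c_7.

-1

The EGF product rule gives c_7 = Σ_{k_1+k_2=7} C(7; k_1,k_2) · ∏ g_i(k_i), where e^q gives (1)^k; e^{-2q} gives (-2)^k.
g_1(k) for k = 0…7: 1, 1, 1, 1, 1, 1, 1, 1.
g_2(k) for k = 0…7: 1, -2, 4, -8, 16, -32, 64, -128.
c_7 = Σ_k C(7,k)·g_1(k)·g_2(7−k) = 1·1·(-128) + 7·1·64 + 21·1·(-32) + 35·1·16 + 35·1·(-8) + 21·1·4 + 7·1·(-2) + 1·1·1 = −128 + 448 − 672 + 560 − 280 + 84 − 14 + 1 = -1.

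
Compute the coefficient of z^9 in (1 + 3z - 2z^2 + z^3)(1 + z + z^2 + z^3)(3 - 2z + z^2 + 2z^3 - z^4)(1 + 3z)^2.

(1 + 3z - 2z^2 + z^3) has coefficients 1,3,-2,1 for degrees 0…3.
(1 + z + z^2 + z^3) has coefficients 1,1,1,1,0,0,0,0,0,0 for degrees 0…9.
Multiplying by (3 - 2z + z^2 + 2z^3 - z^4) gives running coefficients 3,1,2,4,0,2,1,-1,0,0 for degrees 0…9.
Finally multiplying by (1 + 3z)^2, the product of all factors after the first has coefficients 3,19,35,25,42,38,13,23,3,-9 for degrees 0…9.
[z^9] = 1·(-9) + 3·3 − 2·23 + 1·13 = -33.

-33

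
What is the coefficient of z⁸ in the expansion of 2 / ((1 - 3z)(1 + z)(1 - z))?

Partial fractions give a closed form: a_n = (9/4)·3^n + (1/4)·(-1)^n + (-1/2)·1^n.
At n = 8: a_8 = 14762.

14762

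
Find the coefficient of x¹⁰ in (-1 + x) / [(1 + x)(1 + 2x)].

-3070

Partial fractions give a closed form: a_n = (2)·(-1)^n + (-3)·(-2)^n.
At n = 10: a_10 = -3070.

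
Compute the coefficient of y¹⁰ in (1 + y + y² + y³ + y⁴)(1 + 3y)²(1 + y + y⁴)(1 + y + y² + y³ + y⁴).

(1 + y + y² + y³ + y⁴) has coefficients 1,1,1,1,1 for degrees 0…4.
(1 + 3y)² has coefficients 1,6,9,0,0,0,0,0,0,0,0 for degrees 0…10.
Multiplying by (1 + y + y⁴) gives running coefficients 1,7,15,9,1,6,9,0,0,0,0 for degrees 0…10.
Finally multiplying by (1 + y + y² + y³ + y⁴), the product of all factors after the first has coefficients 1,8,23,32,33,38,40,25,16,15,9 for degrees 0…10.
[y¹⁰] = 1·9 + 1·15 + 1·16 + 1·25 + 1·40 = 105.

105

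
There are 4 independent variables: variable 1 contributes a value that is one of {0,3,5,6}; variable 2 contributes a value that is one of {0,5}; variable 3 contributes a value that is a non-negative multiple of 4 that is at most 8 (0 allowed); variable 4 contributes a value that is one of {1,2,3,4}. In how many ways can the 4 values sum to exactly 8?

5

The generating function for the choices is (1 + q³ + q⁵ + q⁶)·(1 + q⁵)·(1 + q⁴ + q⁸)·(q + q² + q³ + q⁴); the count is [q⁸].
(1 + q³ + q⁵ + q⁶) has coefficients 1,0,0,1,0,1,1 for degrees 0…6.
(1 + q⁵) has coefficients 1,0,0,0,0,1,0,0,0 for degrees 0…8.
Multiplying by (1 + q⁴ + q⁸) gives running coefficients 1,0,0,0,1,1,0,0,1 for degrees 0…8.
Finally multiplying by (q + q² + q³ + q⁴), the product of all factors after the first has coefficients 0,1,1,1,1,1,2,2,2 for degrees 0…8.
[q⁸] = 1·2 + 1·1 + 1·1 + 1·1 = 5.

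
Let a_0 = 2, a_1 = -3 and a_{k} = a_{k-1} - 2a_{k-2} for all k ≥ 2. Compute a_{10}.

101

The ordinary generating function has denominator 1 - q + 2q^2.
Iterating the recurrence: a_0,…,a_{10} = 2, -3, -7, -1, 13, 15, -11, -41, -19, 63, 101.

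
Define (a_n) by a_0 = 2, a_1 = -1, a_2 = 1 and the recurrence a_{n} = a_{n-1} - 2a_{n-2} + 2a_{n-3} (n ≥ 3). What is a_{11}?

The ordinary generating function has denominator 1 - x + 2x^2 - 2x^3.
Iterating the recurrence: a_0,…,a_{11} = 2, -1, 1, 7, 3, -9, -1, 23, 7, -41, -9, 87.

87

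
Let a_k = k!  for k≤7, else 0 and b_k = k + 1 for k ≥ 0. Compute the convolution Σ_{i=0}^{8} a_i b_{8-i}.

12907

This is [x^8] in the product of the two ordinary generating functions.
Σ = 1·9 + 1·8 + 2·7 + 6·6 + 24·5 + 120·4 + 720·3 + 5040·2 + 0·1 = 12907.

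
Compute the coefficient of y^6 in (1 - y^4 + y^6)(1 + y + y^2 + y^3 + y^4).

(1 - y^4 + y^6) has coefficients 1,0,0,0,-1,0,1 for degrees 0…6.
(1 + y + y^2 + y^3 + y^4) has coefficients 1,1,1,1,1,0,0 for degrees 0…6.
[y^6] = 1·0 − 1·1 + 1·1 = 0.

0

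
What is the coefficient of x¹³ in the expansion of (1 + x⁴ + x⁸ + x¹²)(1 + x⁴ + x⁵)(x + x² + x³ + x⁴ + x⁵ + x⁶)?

5

(1 + x⁴ + x⁸ + x¹²) has coefficients 1,0,0,0,1,0,0,0,1,0,0,0,1 for degrees 0…12.
(1 + x⁴ + x⁵) has coefficients 1,0,0,0,1,1,0,0,0,0,0,0,0,0 for degrees 0…13.
Finally multiplying by (x + x² + x³ + x⁴ + x⁵ + x⁶), the product of all factors after the first has coefficients 0,1,1,1,1,2,3,2,2,2,2,1,0,0 for degrees 0…13.
[x¹³] = 1·0 + 1·2 + 1·2 + 1·1 = 5.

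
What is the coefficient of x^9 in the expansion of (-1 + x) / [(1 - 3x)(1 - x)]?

Partial fractions give a closed form: a_n = (-1)·3^n.
At n = 9: a_9 = -19683.

-19683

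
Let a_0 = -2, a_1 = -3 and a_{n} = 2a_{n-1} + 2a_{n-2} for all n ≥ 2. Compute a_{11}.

The ordinary generating function has denominator 1 - 2x - 2x^2.
Iterating the recurrence: a_0,…,a_{11} = -2, -3, -10, -26, -72, -196, -536, -1464, -4000, -10928, -29856, -81568.

-81568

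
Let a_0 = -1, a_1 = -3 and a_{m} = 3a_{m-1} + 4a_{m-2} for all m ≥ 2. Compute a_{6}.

The ordinary generating function has denominator 1 - 3x - 4x^2.
Iterating the recurrence: a_0,…,a_{6} = -1, -3, -13, -51, -205, -819, -3277.

-3277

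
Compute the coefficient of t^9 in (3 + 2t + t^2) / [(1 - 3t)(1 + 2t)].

The denominator gives the recurrence a_n = a_(n−1) + 6a_(n−2) for n ≥ 3; the numerator fixes a_0 = 3, a_1 = 5, a_2 = 24.
Iterating: 3, 5, 24, 54, 198, 522, 1710, 4842, 15102, 44154, so a_9 = 44154.

44154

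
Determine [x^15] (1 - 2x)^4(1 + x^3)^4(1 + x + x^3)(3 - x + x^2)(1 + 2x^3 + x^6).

-3602

(1 - 2x)^4 has coefficients 1,-8,24,-32,16 for degrees 0…4.
(1 + x^3)^4 has coefficients 1,0,0,4,0,0,6,0,0,4,0,0,1,0,0,0 for degrees 0…15.
Multiplying by (1 + x + x^3) gives running coefficients 1,1,0,5,4,0,10,6,0,10,4,0,5,1,0,1 for degrees 0…15.
Multiplying by (3 - x + x^2) gives running coefficients 3,2,0,16,7,1,34,8,4,36,2,6,19,-2,4,4 for degrees 0…15.
Finally multiplying by (1 + 2x^3 + x^6), the product of all factors after the first has coefficients 3,2,0,22,11,1,69,24,6,120,25,15,125,10,20,78 for degrees 0…15.
[x^15] = 1·78 − 8·20 + 24·10 − 32·125 + 16·15 = -3602.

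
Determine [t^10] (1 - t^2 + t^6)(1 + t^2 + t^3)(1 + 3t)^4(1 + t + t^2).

(1 - t^2 + t^6) has coefficients 1,0,-1,0,0,0,1 for degrees 0…6.
(1 + t^2 + t^3) has coefficients 1,0,1,1,0,0,0,0,0,0,0 for degrees 0…10.
Multiplying by (1 + 3t)^4 gives running coefficients 1,12,55,121,147,162,189,81,0,0,0 for degrees 0…10.
Finally multiplying by (1 + t + t^2), the product of all factors after the first has coefficients 1,13,68,188,323,430,498,432,270,81,0 for degrees 0…10.
[t^10] = 1·0 − 1·270 + 1·323 = 53.

53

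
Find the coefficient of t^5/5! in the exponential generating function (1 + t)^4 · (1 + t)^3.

The EGF product rule gives c_5 = Σ_{k_1+k_2=5} C(5; k_1,k_2) · ∏ g_i(k_i), where (1+t)^4 gives the falling factorial (4)_k; (1+t)^3 gives the falling factorial (3)_k.
g_1(k) for k = 0…5: 1, 4, 12, 24, 24, 0.
g_2(k) for k = 0…5: 1, 3, 6, 6, 0, 0.
c_5 = Σ_k C(5,k)·g_1(k)·g_2(5−k) = 10·12·6 + 10·24·6 + 5·24·3 = 720 + 1440 + 360 = 2520.

2520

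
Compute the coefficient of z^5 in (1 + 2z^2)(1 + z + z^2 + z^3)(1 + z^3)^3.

(1 + 2z^2) has coefficients 1,0,2 for degrees 0…2.
(1 + z + z^2 + z^3) has coefficients 1,1,1,1,0,0 for degrees 0…5.
Finally multiplying by (1 + z^3)^3, the product of all factors after the first has coefficients 1,1,1,4,3,3 for degrees 0…5.
[z^5] = 1·3 + 2·4 = 11.

11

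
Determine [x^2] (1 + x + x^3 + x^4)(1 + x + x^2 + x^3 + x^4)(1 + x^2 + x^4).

3

(1 + x + x^3 + x^4) has coefficients 1,1,0 for degrees 0…2.
(1 + x + x^2 + x^3 + x^4) has coefficients 1,1,1 for degrees 0…2.
Finally multiplying by (1 + x^2 + x^4), the product of all factors after the first has coefficients 1,1,2 for degrees 0…2.
[x^2] = 1·2 + 1·1 = 3.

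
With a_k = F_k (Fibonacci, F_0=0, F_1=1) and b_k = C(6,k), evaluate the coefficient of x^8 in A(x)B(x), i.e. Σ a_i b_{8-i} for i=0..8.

Write out a_i and b_{8-i} for i = 0,…,8 and sum the products.
Σ = 0·0 + 1·0 + 1·1 + 2·6 + 3·15 + 5·20 + 8·15 + 13·6 + 21·1 = 377.

377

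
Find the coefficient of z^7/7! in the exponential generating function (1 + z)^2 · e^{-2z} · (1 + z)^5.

3344

The EGF product rule gives c_7 = Σ_{k_1+k_2+k_3=7} C(7; k_1,k_2,k_3) · ∏ g_i(k_i), where (1+z)^2 gives the falling factorial (2)_k; e^{-2z} gives (-2)^k; (1+z)^5 gives the falling factorial (5)_k.
g_1(k) for k = 0…7: 1, 2, 2, 0, 0, 0, 0, 0.
g_2(k) for k = 0…7: 1, -2, 4, -8, 16, -32, 64, -128.
g_3(k) for k = 0…7: 1, 5, 20, 60, 120, 120, 0, 0.
First combine the last two factors: h(k) = Σ_j C(k,j)·g_2(j)·g_3(k−j) for k = 0…7: 1, 3, 4, -8, -24, 88, 64, -1248.
c_7 = Σ_k C(7,k)·g_1(k)·h(7−k) = 1·1·(-1248) + 7·2·64 + 21·2·88 = −1248 + 896 + 3696 = 3344.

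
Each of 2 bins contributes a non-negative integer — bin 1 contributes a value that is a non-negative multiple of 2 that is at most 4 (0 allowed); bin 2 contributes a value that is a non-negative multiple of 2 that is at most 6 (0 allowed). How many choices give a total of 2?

The generating function for the choices is (1 + z² + z⁴)·(1 + z² + z⁴ + z⁶); the count is [z²].
(1 + z² + z⁴) has coefficients 1,0,1 for degrees 0…2.
(1 + z² + z⁴ + z⁶) has coefficients 1,0,1 for degrees 0…2.
[z²] = 1·1 + 1·1 = 2.

2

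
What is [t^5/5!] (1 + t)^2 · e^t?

31

The EGF product rule gives c_5 = Σ_{k_1+k_2=5} C(5; k_1,k_2) · ∏ g_i(k_i), where (1+t)^2 gives the falling factorial (2)_k; e^t gives (1)^k.
g_1(k) for k = 0…5: 1, 2, 2, 0, 0, 0.
g_2(k) for k = 0…5: 1, 1, 1, 1, 1, 1.
c_5 = Σ_k C(5,k)·g_1(k)·g_2(5−k) = 1·1·1 + 5·2·1 + 10·2·1 = 1 + 10 + 20 = 31.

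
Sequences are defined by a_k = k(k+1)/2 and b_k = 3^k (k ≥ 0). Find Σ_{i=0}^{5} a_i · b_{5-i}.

This is [x^5] in the product of the two ordinary generating functions.
Σ = 0·243 + 1·81 + 3·27 + 6·9 + 10·3 + 15·1 = 261.

261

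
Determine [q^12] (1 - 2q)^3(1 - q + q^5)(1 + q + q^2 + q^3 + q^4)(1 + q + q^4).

(1 - 2q)^3 has coefficients 1,-6,12,-8 for degrees 0…3.
(1 - q + q^5) has coefficients 1,-1,0,0,0,1,0,0,0,0,0,0,0 for degrees 0…12.
Multiplying by (1 + q + q^2 + q^3 + q^4) gives running coefficients 1,0,0,0,0,0,1,1,1,1,0,0,0 for degrees 0…12.
Finally multiplying by (1 + q + q^4), the product of all factors after the first has coefficients 1,1,0,0,1,0,1,2,2,2,2,1,1 for degrees 0…12.
[q^12] = 1·1 − 6·1 + 12·2 − 8·2 = 3.

3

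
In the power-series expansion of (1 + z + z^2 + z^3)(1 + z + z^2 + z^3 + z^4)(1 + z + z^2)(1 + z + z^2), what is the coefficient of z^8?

18

(1 + z + z^2 + z^3) has coefficients 1,1,1,1 for degrees 0…3.
(1 + z + z^2 + z^3 + z^4) has coefficients 1,1,1,1,1,0,0,0,0 for degrees 0…8.
Multiplying by (1 + z + z^2) gives running coefficients 1,2,3,3,3,2,1,0,0 for degrees 0…8.
Finally multiplying by (1 + z + z^2), the product of all factors after the first has coefficients 1,3,6,8,9,8,6,3,1 for degrees 0…8.
[z^8] = 1·1 + 1·3 + 1·6 + 1·8 = 18.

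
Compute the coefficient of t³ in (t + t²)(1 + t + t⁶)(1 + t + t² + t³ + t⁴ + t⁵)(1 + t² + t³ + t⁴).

5

(t + t²) has coefficients 0,1,1 for degrees 0…2.
(1 + t + t⁶) has coefficients 1,1,0,0 for degrees 0…3.
Multiplying by (1 + t + t² + t³ + t⁴ + t⁵) gives running coefficients 1,2,2,2 for degrees 0…3.
Finally multiplying by (1 + t² + t³ + t⁴), the product of all factors after the first has coefficients 1,2,3,5 for degrees 0…3.
[t³] = 1·3 + 1·2 = 5.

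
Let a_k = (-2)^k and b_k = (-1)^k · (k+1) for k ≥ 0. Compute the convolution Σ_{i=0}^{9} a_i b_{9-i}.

-2036

This is [x^9] in the product of the two ordinary generating functions.
Σ = 1·(-10) − 2·9 + 4·(-8) − 8·7 + 16·(-6) − 32·5 + 64·(-4) − 128·3 + 256·(-2) − 512·1 = -2036.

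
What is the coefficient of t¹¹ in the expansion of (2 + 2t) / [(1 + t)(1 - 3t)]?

Partial fractions give a closed form: a_n = (2)·3^n.
At n = 11: a_11 = 354294.

354294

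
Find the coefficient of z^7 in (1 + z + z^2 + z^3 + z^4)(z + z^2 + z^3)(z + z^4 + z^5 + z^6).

8

(1 + z + z^2 + z^3 + z^4) has coefficients 1,1,1,1,1 for degrees 0…4.
(z + z^2 + z^3) has coefficients 0,1,1,1,0,0,0,0 for degrees 0…7.
Finally multiplying by (z + z^4 + z^5 + z^6), the product of all factors after the first has coefficients 0,0,1,1,1,1,2,3 for degrees 0…7.
[z^7] = 1·3 + 1·2 + 1·1 + 1·1 + 1·1 = 8.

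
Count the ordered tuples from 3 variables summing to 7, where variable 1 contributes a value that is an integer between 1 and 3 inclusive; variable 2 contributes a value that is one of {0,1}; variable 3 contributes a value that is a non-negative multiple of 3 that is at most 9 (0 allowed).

The generating function for the choices is (y + y^2 + y^3)·(1 + y)·(1 + y^3 + y^6 + y^9); the count is [y^7].
(y + y^2 + y^3) has coefficients 0,1,1,1 for degrees 0…3.
(1 + y) has coefficients 1,1,0,0,0,0,0,0 for degrees 0…7.
Finally multiplying by (1 + y^3 + y^6 + y^9), the product of all factors after the first has coefficients 1,1,0,1,1,0,1,1 for degrees 0…7.
[y^7] = 1·1 + 1·0 + 1·1 = 2.

2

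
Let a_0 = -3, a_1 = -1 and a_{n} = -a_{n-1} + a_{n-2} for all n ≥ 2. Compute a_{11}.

The ordinary generating function has denominator 1 + y - y^2.
Iterating the recurrence: a_0,…,a_{11} = -3, -1, -2, 1, -3, 4, -7, 11, -18, 29, -47, 76.

76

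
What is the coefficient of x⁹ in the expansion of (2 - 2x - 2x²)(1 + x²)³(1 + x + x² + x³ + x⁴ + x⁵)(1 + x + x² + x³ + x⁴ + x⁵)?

(2 - 2x - 2x²) has coefficients 2,-2,-2 for degrees 0…2.
(1 + x²)³ has coefficients 1,0,3,0,3,0,1,0,0,0 for degrees 0…9.
Multiplying by (1 + x + x² + x³ + x⁴ + x⁵) gives running coefficients 1,1,4,4,7,7,7,7,4,4 for degrees 0…9.
Finally multiplying by (1 + x + x² + x³ + x⁴ + x⁵), the product of all factors after the first has coefficients 1,2,6,10,17,24,30,36,36,36 for degrees 0…9.
[x⁹] = 2·36 − 2·36 − 2·36 = -72.

-72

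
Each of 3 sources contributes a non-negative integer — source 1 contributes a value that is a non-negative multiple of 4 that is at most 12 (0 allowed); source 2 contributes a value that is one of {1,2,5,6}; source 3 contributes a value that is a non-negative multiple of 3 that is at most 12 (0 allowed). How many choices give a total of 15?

The generating function for the choices is (1 + x^4 + x^8 + x^12)·(x + x^2 + x^5 + x^6)·(1 + x^3 + x^6 + x^9 + x^12); the count is [x^15].
(1 + x^4 + x^8 + x^12) has coefficients 1,0,0,0,1,0,0,0,1,0,0,0,1 for degrees 0…12.
(x + x^2 + x^5 + x^6) has coefficients 0,1,1,0,0,1,1,0,0,0,0,0,0,0,0,0 for degrees 0…15.
Finally multiplying by (1 + x^3 + x^6 + x^9 + x^12), the product of all factors after the first has coefficients 0,1,1,0,1,2,1,1,2,1,1,2,1,1,2,1 for degrees 0…15.
[x^15] = 1·1 + 1·2 + 1·1 + 1·0 = 4.

4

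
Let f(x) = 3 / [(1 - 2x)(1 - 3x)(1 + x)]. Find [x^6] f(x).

4665

The denominator gives the recurrence a_n = 4a_(n−1) − a_(n−2) − 6a_(n−3) for n ≥ 3; the numerator fixes a_0 = 3, a_1 = 12, a_2 = 45.
Iterating: 3, 12, 45, 150, 483, 1512, 4665, so a_6 = 4665.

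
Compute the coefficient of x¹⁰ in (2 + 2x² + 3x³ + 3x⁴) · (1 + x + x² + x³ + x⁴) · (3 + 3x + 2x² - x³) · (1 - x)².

9

(2 + 2x² + 3x³ + 3x⁴) has coefficients 2,0,2,3,3 for degrees 0…4.
(1 + x + x² + x³ + x⁴) has coefficients 1,1,1,1,1,0,0,0,0,0,0 for degrees 0…10.
Multiplying by (3 + 3x + 2x² - x³) gives running coefficients 3,6,8,7,7,4,1,-1,0,0,0 for degrees 0…10.
Finally multiplying by (1 - x)², the product of all factors after the first has coefficients 3,0,-1,-3,1,-3,0,1,3,-1,0 for degrees 0…10.
[x¹⁰] = 2·0 + 2·3 + 3·1 + 3·0 = 9.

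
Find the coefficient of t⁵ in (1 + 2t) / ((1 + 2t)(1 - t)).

Partial fractions give a closed form: a_n = (1)·1^n.
At n = 5: a_5 = 1.

1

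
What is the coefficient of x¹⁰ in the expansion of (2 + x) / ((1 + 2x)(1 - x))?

1025

Partial fractions give a closed form: a_n = (1)·(-2)^n + (1)·1^n.
At n = 10: a_10 = 1025.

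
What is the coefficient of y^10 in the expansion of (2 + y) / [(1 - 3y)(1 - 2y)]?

The denominator gives the recurrence a_n = 5a_(n−1) − 6a_(n−2) for n ≥ 2; the numerator fixes a_0 = 2, a_1 = 11.
Iterating: 2, 11, 43, 149, 487, 1541, 4783, 14669, 44647, 135221, 408223, so a_10 = 408223.

408223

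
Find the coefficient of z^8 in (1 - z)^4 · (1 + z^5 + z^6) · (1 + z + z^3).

5

(1 - z)^4 has coefficients 1,-4,6,-4,1 for degrees 0…4.
(1 + z^5 + z^6) has coefficients 1,0,0,0,0,1,1,0,0 for degrees 0…8.
Finally multiplying by (1 + z + z^3), the product of all factors after the first has coefficients 1,1,0,1,0,1,2,1,1 for degrees 0…8.
[z^8] = 1·1 − 4·1 + 6·2 − 4·1 + 1·0 = 5.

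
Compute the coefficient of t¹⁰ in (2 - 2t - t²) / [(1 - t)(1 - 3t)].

108257

The denominator gives the recurrence a_n = 4a_(n−1) − 3a_(n−2) for n ≥ 3; the numerator fixes a_0 = 2, a_1 = 6, a_2 = 17.
Iterating: 2, 6, 17, 50, 149, 446, 1337, 4010, 12029, 36086, 108257, so a_10 = 108257.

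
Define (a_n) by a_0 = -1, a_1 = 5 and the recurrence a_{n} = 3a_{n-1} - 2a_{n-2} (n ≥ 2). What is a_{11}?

The ordinary generating function has denominator 1 - 3z + 2z^2.
Iterating the recurrence: a_0,…,a_{11} = -1, 5, 17, 41, 89, 185, 377, 761, 1529, 3065, 6137, 12281.

12281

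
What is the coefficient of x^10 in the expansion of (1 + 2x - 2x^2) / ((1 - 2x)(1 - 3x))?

The denominator gives the recurrence a_n = 5a_(n−1) − 6a_(n−2) for n ≥ 3; the numerator fixes a_0 = 1, a_1 = 7, a_2 = 27.
Iterating: 1, 7, 27, 93, 303, 957, 2967, 9093, 27663, 83757, 252807, so a_10 = 252807.

252807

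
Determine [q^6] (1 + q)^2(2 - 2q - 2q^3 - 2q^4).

-2

(1 + q)^2 has coefficients 1,2,1 for degrees 0…2.
(2 - 2q - 2q^3 - 2q^4) has coefficients 2,-2,0,-2,-2,0,0 for degrees 0…6.
[q^6] = 1·0 + 2·0 + 1·(-2) = -2.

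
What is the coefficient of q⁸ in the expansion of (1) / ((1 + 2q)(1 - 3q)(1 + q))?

3157

Partial fractions give a closed form: a_n = (4/5)·(-2)^n + (9/20)·3^n + (-1/4)·(-1)^n.
At n = 8: a_8 = 3157.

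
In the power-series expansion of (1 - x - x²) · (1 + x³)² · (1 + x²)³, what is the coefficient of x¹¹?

(1 - x - x²) has coefficients 1,-1,-1 for degrees 0…2.
(1 + x³)² has coefficients 1,0,0,2,0,0,1,0,0,0,0,0 for degrees 0…11.
Finally multiplying by (1 + x²)³, the product of all factors after the first has coefficients 1,0,3,2,3,6,2,6,3,2,3,0 for degrees 0…11.
[x¹¹] = 1·0 − 1·3 − 1·2 = -5.

-5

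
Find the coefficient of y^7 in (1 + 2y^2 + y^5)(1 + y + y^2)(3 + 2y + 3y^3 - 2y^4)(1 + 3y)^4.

3226

(1 + 2y^2 + y^5) has coefficients 1,0,2,0,0,1 for degrees 0…5.
(1 + y + y^2) has coefficients 1,1,1,0,0,0,0,0 for degrees 0…7.
Multiplying by (3 + 2y + 3y^3 - 2y^4) gives running coefficients 3,5,5,5,1,1,-2,0 for degrees 0…7.
Finally multiplying by (1 + 3y)^4, the product of all factors after the first has coefficients 3,41,227,659,1114,1228,1009,543 for degrees 0…7.
[y^7] = 1·543 + 2·1228 + 1·227 = 3226.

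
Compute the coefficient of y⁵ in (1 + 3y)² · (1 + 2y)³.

72

(1 + 3y)² has coefficients 1,6,9 for degrees 0…2.
(1 + 2y)³ has coefficients 1,6,12,8,0,0 for degrees 0…5.
[y⁵] = 1·0 + 6·0 + 9·8 = 72.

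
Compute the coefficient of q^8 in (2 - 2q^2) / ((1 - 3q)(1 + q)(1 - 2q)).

25732

Partial fractions give a closed form: a_n = (4)·3^n + (-2)·2^n.
At n = 8: a_8 = 25732.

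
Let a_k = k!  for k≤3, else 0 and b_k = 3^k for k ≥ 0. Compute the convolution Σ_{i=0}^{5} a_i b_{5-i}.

This is [x^5] in the product of the two ordinary generating functions.
Σ = 1·243 + 1·81 + 2·27 + 6·9 + 0·3 + 0·1 = 432.

432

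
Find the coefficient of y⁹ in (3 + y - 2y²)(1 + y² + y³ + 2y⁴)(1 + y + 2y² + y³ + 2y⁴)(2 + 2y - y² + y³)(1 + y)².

(3 + y - 2y²) has coefficients 3,1,-2 for degrees 0…2.
(1 + y² + y³ + 2y⁴) has coefficients 1,0,1,1,2,0,0,0,0,0 for degrees 0…9.
Multiplying by (1 + y + 2y² + y³ + 2y⁴) gives running coefficients 1,1,3,3,7,5,7,4,4,0 for degrees 0…9.
Multiplying by (2 + 2y - y² + y³) gives running coefficients 2,4,7,12,18,24,20,24,14,11 for degrees 0…9.
Finally multiplying by (1 + y)², the product of all factors after the first has coefficients 2,8,17,30,49,72,86,88,82,63 for degrees 0…9.
[y⁹] = 3·63 + 1·82 − 2·88 = 95.

95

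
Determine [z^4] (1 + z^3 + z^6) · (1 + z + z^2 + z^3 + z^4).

(1 + z^3 + z^6) has coefficients 1,0,0,1,0 for degrees 0…4.
(1 + z + z^2 + z^3 + z^4) has coefficients 1,1,1,1,1 for degrees 0…4.
[z^4] = 1·1 + 1·1 = 2.

2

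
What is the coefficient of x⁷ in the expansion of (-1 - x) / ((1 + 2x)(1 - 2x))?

Partial fractions give a closed form: a_n = (-1/4)·(-2)^n + (-3/4)·2^n.
At n = 7: a_7 = -64.

-64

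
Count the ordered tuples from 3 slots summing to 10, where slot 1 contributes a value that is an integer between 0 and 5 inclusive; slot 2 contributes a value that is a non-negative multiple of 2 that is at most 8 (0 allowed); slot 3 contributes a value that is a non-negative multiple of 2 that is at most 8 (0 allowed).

The generating function for the choices is (1 + t + t² + t³ + t⁴ + t⁵)·(1 + t² + t⁴ + t⁶ + t⁸)·(1 + t² + t⁴ + t⁶ + t⁸); the count is [t¹⁰].
(1 + t + t² + t³ + t⁴ + t⁵) has coefficients 1,1,1,1,1,1 for degrees 0…5.
(1 + t² + t⁴ + t⁶ + t⁸) has coefficients 1,0,1,0,1,0,1,0,1,0,0 for degrees 0…10.
Finally multiplying by (1 + t² + t⁴ + t⁶ + t⁸), the product of all factors after the first has coefficients 1,0,2,0,3,0,4,0,5,0,4 for degrees 0…10.
[t¹⁰] = 1·4 + 1·0 + 1·5 + 1·0 + 1·4 + 1·0 = 13.

13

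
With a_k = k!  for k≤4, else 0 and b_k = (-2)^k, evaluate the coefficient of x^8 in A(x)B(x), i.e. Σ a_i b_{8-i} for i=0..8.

448

This is [x^8] in the product of the two ordinary generating functions.
Σ = 1·256 + 1·(-128) + 2·64 + 6·(-32) + 24·16 + 0·(-8) + 0·4 + 0·(-2) + 0·1 = 448.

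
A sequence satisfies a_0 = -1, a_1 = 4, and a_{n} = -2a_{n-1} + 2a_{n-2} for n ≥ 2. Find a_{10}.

-31648

The ordinary generating function has denominator 1 + 2y - 2y^2.
Iterating the recurrence: a_0,…,a_{10} = -1, 4, -10, 28, -76, 208, -568, 1552, -4240, 11584, -31648.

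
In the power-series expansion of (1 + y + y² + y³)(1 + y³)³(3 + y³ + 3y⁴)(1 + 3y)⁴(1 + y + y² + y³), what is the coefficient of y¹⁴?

22464

(1 + y + y² + y³) has coefficients 1,1,1,1 for degrees 0…3.
(1 + y³)³ has coefficients 1,0,0,3,0,0,3,0,0,1,0,0,0,0,0 for degrees 0…14.
Multiplying by (3 + y³ + 3y⁴) gives running coefficients 3,0,0,10,3,0,12,9,0,6,9,0,1,3,0 for degrees 0…14.
Multiplying by (1 + 3y)⁴ gives running coefficients 3,36,162,334,366,576,1254,1287,999,1788,2025,1161,1135,1473,819 for degrees 0…14.
Finally multiplying by (1 + y + y² + y³), the product of all factors after the first has coefficients 3,39,201,535,898,1438,2530,3483,4116,5328,6099,5973,6109,5794,4588 for degrees 0…14.
[y¹⁴] = 1·4588 + 1·5794 + 1·6109 + 1·5973 = 22464.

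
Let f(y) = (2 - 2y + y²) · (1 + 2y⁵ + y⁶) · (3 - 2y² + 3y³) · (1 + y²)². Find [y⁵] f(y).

29

(2 - 2y + y²) has coefficients 2,-2,1 for degrees 0…2.
(1 + 2y⁵ + y⁶) has coefficients 1,0,0,0,0,2 for degrees 0…5.
Multiplying by (3 - 2y² + 3y³) gives running coefficients 3,0,-2,3,0,6 for degrees 0…5.
Finally multiplying by (1 + y²)², the product of all factors after the first has coefficients 3,0,4,3,-1,12 for degrees 0…5.
[y⁵] = 2·12 − 2·(-1) + 1·3 = 29.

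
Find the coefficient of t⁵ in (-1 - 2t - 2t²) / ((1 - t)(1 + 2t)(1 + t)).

Partial fractions give a closed form: a_n = (-5/6)·1^n + (-2/3)·(-2)^n + (1/2)·(-1)^n.
At n = 5: a_5 = 20.

20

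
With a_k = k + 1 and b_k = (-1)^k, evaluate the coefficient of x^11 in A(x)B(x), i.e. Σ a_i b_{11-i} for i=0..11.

6

This is [x^11] in the product of the two ordinary generating functions.
Σ = 1·(-1) + 2·1 + 3·(-1) + 4·1 + 5·(-1) + 6·1 + 7·(-1) + 8·1 + 9·(-1) + 10·1 + 11·(-1) + 12·1 = 6.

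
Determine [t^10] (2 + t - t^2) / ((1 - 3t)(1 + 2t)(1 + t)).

Partial fractions give a closed form: a_n = (1)·3^n + (1)·(-2)^n.
At n = 10: a_10 = 60073.

60073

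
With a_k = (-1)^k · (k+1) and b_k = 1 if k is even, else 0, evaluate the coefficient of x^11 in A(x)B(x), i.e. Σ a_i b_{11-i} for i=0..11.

The convolution is the x^11 coefficient of A(x)B(x).
Σ = 1·0 − 2·1 + 3·0 − 4·1 + 5·0 − 6·1 + 7·0 − 8·1 + 9·0 − 10·1 + 11·0 − 12·1 = -42.

-42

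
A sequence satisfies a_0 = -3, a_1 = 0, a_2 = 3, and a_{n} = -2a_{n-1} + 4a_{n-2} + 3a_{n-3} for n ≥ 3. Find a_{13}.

The ordinary generating function has denominator 1 + 2z - 4z^2 - 3z^3.
Iterating the recurrence: a_0,…,a_{13} = -3, 0, 3, -15, 42, -135, 393, -1200, 3567, -10755, 32178, -96675, 289797, -869760.

-869760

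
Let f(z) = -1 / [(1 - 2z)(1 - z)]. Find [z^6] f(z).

-127

The denominator gives the recurrence a_n = 3a_(n−1) − 2a_(n−2) for n ≥ 2; the numerator fixes a_0 = -1, a_1 = -3.
Iterating: -1, -3, -7, -15, -31, -63, -127, so a_6 = -127.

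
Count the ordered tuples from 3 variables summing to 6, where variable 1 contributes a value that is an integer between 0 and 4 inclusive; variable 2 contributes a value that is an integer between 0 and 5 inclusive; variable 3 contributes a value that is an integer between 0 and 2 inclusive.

14

The generating function for the choices is (1 + y + y^2 + y^3 + y^4)·(1 + y + y^2 + y^3 + y^4 + y^5)·(1 + y + y^2); the count is [y^6].
(1 + y + y^2 + y^3 + y^4) has coefficients 1,1,1,1,1 for degrees 0…4.
(1 + y + y^2 + y^3 + y^4 + y^5) has coefficients 1,1,1,1,1,1,0 for degrees 0…6.
Finally multiplying by (1 + y + y^2), the product of all factors after the first has coefficients 1,2,3,3,3,3,2 for degrees 0…6.
[y^6] = 1·2 + 1·3 + 1·3 + 1·3 + 1·3 = 14.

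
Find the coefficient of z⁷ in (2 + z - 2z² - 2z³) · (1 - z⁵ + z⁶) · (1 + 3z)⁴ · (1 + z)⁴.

-2533

(2 + z - 2z² - 2z³) has coefficients 2,1,-2,-2 for degrees 0…3.
(1 - z⁵ + z⁶) has coefficients 1,0,0,0,0,-1,1,0 for degrees 0…7.
Multiplying by (1 + 3z)⁴ gives running coefficients 1,12,54,108,81,-1,-11,-42 for degrees 0…7.
Finally multiplying by (1 + z)⁴, the product of all factors after the first has coefficients 1,16,108,400,886,1199,957,340 for degrees 0…7.
[z⁷] = 2·340 + 1·957 − 2·1199 − 2·886 = -2533.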